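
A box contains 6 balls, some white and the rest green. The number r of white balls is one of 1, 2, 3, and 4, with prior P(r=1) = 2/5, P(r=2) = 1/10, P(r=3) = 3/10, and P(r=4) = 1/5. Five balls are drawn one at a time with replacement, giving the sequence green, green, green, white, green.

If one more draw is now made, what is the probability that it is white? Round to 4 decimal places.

0.2681

The likelihood of the observed sequence under each hypothesis: P(data | r = 1) = (5/6)(5/6)(5/6)(1/6)(5/6) = 0.080376; P(data | r = 2) = (4/6)(4/6)(4/6)(2/6)(4/6) = 0.065844; P(data | r = 3) = (3/6)(3/6)(3/6)(3/6)(3/6) = 0.03125; P(data | r = 4) = (2/6)(2/6)(2/6)(4/6)(2/6) = 0.0082305.
Multiplying each by its prior: 2/5 · 0.080376 = 0.03215, 1/10 · 0.065844 = 0.0065844, 3/10 · 0.03125 = 0.009375, 1/5 · 0.0082305 = 0.0016461; summing to 0.049756.
The posterior is then P(r = 1 | data) = 0.64616, P(r = 2 | data) = 0.13233, P(r = 3 | data) = 0.18842, P(r = 4 | data) = 0.033083.
Averaging over the posterior, P(white next | data) = (1/6)(0.64616) + (1/3)(0.13233) + (1/2)(0.18842) + (2/3)(0.033083) = 0.26807.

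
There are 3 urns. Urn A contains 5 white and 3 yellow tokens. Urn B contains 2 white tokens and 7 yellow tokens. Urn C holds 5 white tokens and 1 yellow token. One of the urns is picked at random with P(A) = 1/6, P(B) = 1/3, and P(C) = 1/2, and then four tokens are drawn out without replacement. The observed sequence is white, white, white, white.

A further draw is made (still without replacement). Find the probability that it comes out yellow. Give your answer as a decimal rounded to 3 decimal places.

Under each hypothesis, the probability of the observed sequence is: P(data | urn A) = (5/8)(4/7)(3/6)(2/5) = 1/14; P(data | urn B) = (2/9)(1/8)(0/7) = 0; P(data | urn C) = (5/6)(4/5)(3/4)(2/3) = 1/3.
Multiplying each by its prior: 1/6 · 1/14 = 1/84, 1/3 · 0 = 0, 1/2 · 1/3 = 1/6; these sum to 5/28.
Normalising, the posterior is P(urn A | data) = 1/15, P(urn B | data) = 0, P(urn C | data) = 14/15.
The predictive probability is P(yellow next | data) = (3/4)(1/15) + (1/2)(14/15) = 31/60.

0.517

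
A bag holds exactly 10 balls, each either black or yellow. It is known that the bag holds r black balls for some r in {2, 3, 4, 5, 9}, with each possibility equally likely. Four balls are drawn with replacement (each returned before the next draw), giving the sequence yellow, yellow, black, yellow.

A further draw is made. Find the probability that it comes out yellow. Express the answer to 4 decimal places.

0.6678

Under each hypothesis, the probability of the observed sequence is: P(data | r = 2) = (8/10)(8/10)(2/10)(8/10) = 0.1024; P(data | r = 3) = (7/10)(7/10)(3/10)(7/10) = 0.1029; P(data | r = 4) = (6/10)(6/10)(4/10)(6/10) = 0.0864; P(data | r = 5) = (5/10)(5/10)(5/10)(5/10) = 0.0625; P(data | r = 9) = (1/10)(1/10)(9/10)(1/10) = 0.0009.
Multiplying each by its prior: 1/5 · 0.1024 = 0.02048, 1/5 · 0.1029 = 0.02058, 1/5 · 0.0864 = 0.01728, 1/5 · 0.0625 = 0.0125, 1/5 · 0.0009 = 0.00018; these sum to 0.07102.
Dividing through by the total gives posterior P(r = 2 | data) = 0.28837, P(r = 3 | data) = 0.28978, P(r = 4 | data) = 0.24331, P(r = 5 | data) = 0.17601, P(r = 9 | data) = 0.0025345.
Averaging over the posterior, P(yellow next | data) = (4/5)(0.28837) + (7/10)(0.28978) + (3/5)(0.24331) + (1/2)(0.17601) + (1/10)(0.0025345) = 0.66778.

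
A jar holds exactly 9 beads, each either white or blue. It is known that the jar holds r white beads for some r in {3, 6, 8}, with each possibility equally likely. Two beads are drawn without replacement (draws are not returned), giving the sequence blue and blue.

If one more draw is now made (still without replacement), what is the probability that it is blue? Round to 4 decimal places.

0.5000

Compute the likelihood of the observed sequence for each case: P(data | r = 3) = (6/9)(5/8) = 5/12; P(data | r = 6) = (3/9)(2/8) = 1/12; P(data | r = 8) = (1/9)(0/8) = 0.
Weighting by the prior gives 1/3 · 5/12 = 5/36, 1/3 · 1/12 = 1/36, 1/3 · 0 = 0; with total 1/6.
Dividing through by the total gives posterior P(r = 3 | data) = 5/6, P(r = 6 | data) = 1/6, P(r = 8 | data) = 0.
So P(blue next | data) = Σ P(blue next | H) P(H | data) = (4/7)(5/6) + (1/7)(1/6) = 1/2.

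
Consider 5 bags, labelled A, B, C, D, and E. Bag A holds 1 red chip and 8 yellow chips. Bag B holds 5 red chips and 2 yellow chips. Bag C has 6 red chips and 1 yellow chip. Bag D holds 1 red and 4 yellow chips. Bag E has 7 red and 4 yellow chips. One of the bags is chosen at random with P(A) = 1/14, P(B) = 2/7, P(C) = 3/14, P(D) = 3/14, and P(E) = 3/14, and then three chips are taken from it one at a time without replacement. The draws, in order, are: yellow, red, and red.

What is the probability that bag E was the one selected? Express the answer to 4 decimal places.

Under each hypothesis, the probability of the observed sequence is: P(data | bag A) = (8/9)(1/8)(0/7) = 0; P(data | bag B) = (2/7)(5/6)(4/5) = 0.19048; P(data | bag C) = (1/7)(6/6)(5/5) = 0.14286; P(data | bag D) = (4/5)(1/4)(0/3) = 0; P(data | bag E) = (4/11)(7/10)(6/9) = 0.1697.
Weighting by the prior gives 1/14 · 0 = 0, 2/7 · 0.19048 = 0.054422, 3/14 · 0.14286 = 0.030612, 3/14 · 0 = 0, 3/14 · 0.1697 = 0.036364; with total 0.1214.
So P(bag E | data) = (0.036364) / (0.1214) = 0.29954.

0.2995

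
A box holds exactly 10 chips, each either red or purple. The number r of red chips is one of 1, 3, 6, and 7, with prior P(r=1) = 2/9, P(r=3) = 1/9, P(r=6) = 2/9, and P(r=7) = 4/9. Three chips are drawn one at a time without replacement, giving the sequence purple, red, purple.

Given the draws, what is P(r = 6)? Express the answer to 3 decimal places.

Under each hypothesis, the probability of the observed sequence is: P(data | r = 1) = (9/10)(1/9)(8/8) = 0.1; P(data | r = 3) = (7/10)(3/9)(6/8) = 0.175; P(data | r = 6) = (4/10)(6/9)(3/8) = 0.1; P(data | r = 7) = (3/10)(7/9)(2/8) = 0.058333.
Multiplying each by its prior: 2/9 · 0.1 = 0.022222, 1/9 · 0.175 = 0.019444, 2/9 · 0.1 = 0.022222, 4/9 · 0.058333 = 0.025926; these sum to 0.089815.
Hence P(r = 6 | data) = (0.022222) / (0.089815) = 0.24742.

0.247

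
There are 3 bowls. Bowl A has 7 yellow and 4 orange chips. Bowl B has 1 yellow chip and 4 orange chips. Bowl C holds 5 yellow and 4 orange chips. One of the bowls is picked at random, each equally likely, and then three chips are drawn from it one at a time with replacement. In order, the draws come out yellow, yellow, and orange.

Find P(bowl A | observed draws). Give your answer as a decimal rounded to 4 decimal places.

Under each hypothesis, the probability of the observed sequence is: P(data | bowl A) = (7/11)(7/11)(4/11) = 0.14726; P(data | bowl B) = (1/5)(1/5)(4/5) = 0.032; P(data | bowl C) = (5/9)(5/9)(4/9) = 0.13717.
Weighting by the prior gives 1/3 · 0.14726 = 0.049086, 1/3 · 0.032 = 0.010667, 1/3 · 0.13717 = 0.045725; summing to 0.10548.
So P(bowl A | data) = (0.049086) / (0.10548) = 0.46537.

0.4654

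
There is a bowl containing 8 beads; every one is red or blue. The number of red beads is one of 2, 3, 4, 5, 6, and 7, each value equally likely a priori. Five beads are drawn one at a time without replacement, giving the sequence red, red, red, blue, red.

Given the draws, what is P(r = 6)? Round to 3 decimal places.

0.357

Under each hypothesis, the probability of the observed sequence is: P(data | r = 2) = (2/8)(1/7)(0/6) = 0; P(data | r = 3) = (3/8)(2/7)(1/6)(5/5)(0/4) = 0; P(data | r = 4) = (4/8)(3/7)(2/6)(4/5)(1/4) = 1/70; P(data | r = 5) = (5/8)(4/7)(3/6)(3/5)(2/4) = 3/56; P(data | r = 6) = (6/8)(5/7)(4/6)(2/5)(3/4) = 3/28; P(data | r = 7) = (7/8)(6/7)(5/6)(1/5)(4/4) = 1/8.
The prior-weighted likelihoods are 1/6 · 0 = 0, 1/6 · 0 = 0, 1/6 · 1/70 = 1/420, 1/6 · 3/56 = 1/112, 1/6 · 3/28 = 1/56, 1/6 · 1/8 = 1/48; these sum to 1/20.
Hence P(r = 6 | data) = (1/56) / (1/20) = 5/14.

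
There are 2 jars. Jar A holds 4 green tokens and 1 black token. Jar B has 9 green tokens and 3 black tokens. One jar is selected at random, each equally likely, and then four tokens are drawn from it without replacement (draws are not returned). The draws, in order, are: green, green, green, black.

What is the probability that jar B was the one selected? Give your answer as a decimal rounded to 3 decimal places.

0.389

The likelihood of the observed sequence under each hypothesis: P(data | jar A) = (4/5)(3/4)(2/3)(1/2) = 1/5; P(data | jar B) = (9/12)(8/11)(7/10)(3/9) = 7/55.
Multiplying each by its prior: 1/2 · 1/5 = 1/10, 1/2 · 7/55 = 7/110; with total 9/55.
By Bayes' rule, P(jar B | data) = (7/110) / (9/55) = 7/18.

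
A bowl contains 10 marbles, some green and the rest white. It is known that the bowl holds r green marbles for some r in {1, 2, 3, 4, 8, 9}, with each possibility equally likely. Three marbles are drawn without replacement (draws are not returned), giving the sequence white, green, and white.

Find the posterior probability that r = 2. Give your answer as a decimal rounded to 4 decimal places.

Compute the likelihood of the observed sequence for each case: P(data | r = 1) = (9/10)(1/9)(8/8) = 0.1; P(data | r = 2) = (8/10)(2/9)(7/8) = 0.15556; P(data | r = 3) = (7/10)(3/9)(6/8) = 0.175; P(data | r = 4) = (6/10)(4/9)(5/8) = 0.16667; P(data | r = 8) = (2/10)(8/9)(1/8) = 0.022222; P(data | r = 9) = (1/10)(9/9)(0/8) = 0.
The prior-weighted likelihoods are 1/6 · 0.1 = 0.016667, 1/6 · 0.15556 = 0.025926, 1/6 · 0.175 = 0.029167, 1/6 · 0.16667 = 0.027778, 1/6 · 0.022222 = 0.0037037, 1/6 · 0 = 0; summing to 0.10324.
Therefore the posterior P(r = 2 | data) = (0.025926) / (0.10324) = 0.25112.

0.2511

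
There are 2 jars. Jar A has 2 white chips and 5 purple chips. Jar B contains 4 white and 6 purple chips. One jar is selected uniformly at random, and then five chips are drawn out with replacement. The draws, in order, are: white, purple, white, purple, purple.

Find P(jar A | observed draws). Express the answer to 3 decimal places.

0.463

The likelihood of the observed sequence under each hypothesis: P(data | jar A) = (2/7)(5/7)(2/7)(5/7)(5/7) = 0.02975; P(data | jar B) = (4/10)(6/10)(4/10)(6/10)(6/10) = 0.03456.
The prior-weighted likelihoods are 1/2 · 0.02975 = 0.014875, 1/2 · 0.03456 = 0.01728; with total 0.032155.
Hence P(jar A | data) = (0.014875) / (0.032155) = 0.4626.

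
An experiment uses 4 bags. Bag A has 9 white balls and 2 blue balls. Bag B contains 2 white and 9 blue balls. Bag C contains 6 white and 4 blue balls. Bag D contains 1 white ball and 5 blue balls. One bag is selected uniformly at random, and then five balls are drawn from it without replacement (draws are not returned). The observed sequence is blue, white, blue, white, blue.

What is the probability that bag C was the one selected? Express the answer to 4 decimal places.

0.5670

The likelihood of the observed sequence under each hypothesis: P(data | bag A) = (2/11)(9/10)(1/9)(8/8)(0/7) = 0; P(data | bag B) = (9/11)(2/10)(8/9)(1/8)(7/7) = 0.018182; P(data | bag C) = (4/10)(6/9)(3/8)(5/7)(2/6) = 0.02381; P(data | bag D) = (5/6)(1/5)(4/4)(0/3) = 0.
Weighting by the prior gives 1/4 · 0 = 0, 1/4 · 0.018182 = 0.0045455, 1/4 · 0.02381 = 0.0059524, 1/4 · 0 = 0; with total 0.010498.
By Bayes' rule, P(bag C | data) = (0.0059524) / (0.010498) = 0.56701.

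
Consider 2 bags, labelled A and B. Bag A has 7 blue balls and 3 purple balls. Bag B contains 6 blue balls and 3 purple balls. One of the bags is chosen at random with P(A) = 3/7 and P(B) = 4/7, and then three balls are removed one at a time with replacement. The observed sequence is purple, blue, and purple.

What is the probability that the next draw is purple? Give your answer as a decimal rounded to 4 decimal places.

Compute the likelihood of the observed sequence for each case: P(data | bag A) = (3/10)(7/10)(3/10) = 0.063; P(data | bag B) = (3/9)(6/9)(3/9) = 0.074074.
The prior-weighted likelihoods are 3/7 · 0.063 = 0.027, 4/7 · 0.074074 = 0.042328; with total 0.069328.
The posterior is then P(bag A | data) = 0.38945, P(bag B | data) = 0.61055.
The predictive probability is P(purple next | data) = (3/10)(0.38945) + (1/3)(0.61055) = 0.32035.

0.3204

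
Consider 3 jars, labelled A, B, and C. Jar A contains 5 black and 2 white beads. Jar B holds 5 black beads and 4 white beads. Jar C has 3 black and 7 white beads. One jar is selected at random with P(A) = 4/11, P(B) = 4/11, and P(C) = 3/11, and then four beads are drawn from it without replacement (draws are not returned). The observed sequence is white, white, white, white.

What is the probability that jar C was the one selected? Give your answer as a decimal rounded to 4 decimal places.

0.9403

For each hypothesis, P(data | H) works out to: P(data | jar A) = (2/7)(1/6)(0/5) = 0; P(data | jar B) = (4/9)(3/8)(2/7)(1/6) = 0.0079365; P(data | jar C) = (7/10)(6/9)(5/8)(4/7) = 0.16667.
Multiplying each by its prior: 4/11 · 0 = 0, 4/11 · 0.0079365 = 0.002886, 3/11 · 0.16667 = 0.045455; with total 0.048341.
Hence P(jar C | data) = (0.045455) / (0.048341) = 0.9403.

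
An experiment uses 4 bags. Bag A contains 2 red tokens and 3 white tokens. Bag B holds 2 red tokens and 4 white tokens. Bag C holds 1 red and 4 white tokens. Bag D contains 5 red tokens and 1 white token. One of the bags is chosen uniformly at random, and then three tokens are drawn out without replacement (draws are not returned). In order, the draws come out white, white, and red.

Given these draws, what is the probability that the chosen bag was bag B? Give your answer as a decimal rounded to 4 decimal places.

The likelihood of the observed sequence under each hypothesis: P(data | bag A) = (3/5)(2/4)(2/3) = 1/5; P(data | bag B) = (4/6)(3/5)(2/4) = 1/5; P(data | bag C) = (4/5)(3/4)(1/3) = 1/5; P(data | bag D) = (1/6)(0/5) = 0.
Multiplying each by its prior: 1/4 · 1/5 = 1/20, 1/4 · 1/5 = 1/20, 1/4 · 1/5 = 1/20, 1/4 · 0 = 0; with total 3/20.
Therefore the posterior P(bag B | data) = (1/20) / (3/20) = 1/3.

0.3333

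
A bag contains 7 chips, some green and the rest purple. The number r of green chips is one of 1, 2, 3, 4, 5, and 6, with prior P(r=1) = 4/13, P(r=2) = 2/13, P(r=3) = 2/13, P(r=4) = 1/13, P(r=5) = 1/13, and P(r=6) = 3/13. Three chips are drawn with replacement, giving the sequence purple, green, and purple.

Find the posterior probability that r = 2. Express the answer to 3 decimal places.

The likelihood of the observed sequence under each hypothesis: P(data | r = 1) = (6/7)(1/7)(6/7) = 0.10496; P(data | r = 2) = (5/7)(2/7)(5/7) = 0.14577; P(data | r = 3) = (4/7)(3/7)(4/7) = 0.13994; P(data | r = 4) = (3/7)(4/7)(3/7) = 0.10496; P(data | r = 5) = (2/7)(5/7)(2/7) = 0.058309; P(data | r = 6) = (1/7)(6/7)(1/7) = 0.017493.
The prior-weighted likelihoods are 4/13 · 0.10496 = 0.032294, 2/13 · 0.14577 = 0.022427, 2/13 · 0.13994 = 0.021529, 1/13 · 0.10496 = 0.0080736, 1/13 · 0.058309 = 0.0044853, 3/13 · 0.017493 = 0.0040368; these sum to 0.092846.
By Bayes' rule, P(r = 2 | data) = (0.022427) / (0.092846) = 0.24155.

0.242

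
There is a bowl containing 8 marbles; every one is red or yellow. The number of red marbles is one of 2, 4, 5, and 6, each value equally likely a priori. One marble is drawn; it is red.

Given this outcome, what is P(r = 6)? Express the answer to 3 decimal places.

Compute the likelihood of this draw for each case: P(data | r = 2) = (2/8) = 1/4; P(data | r = 4) = (4/8) = 1/2; P(data | r = 5) = (5/8) = 5/8; P(data | r = 6) = (6/8) = 3/4.
The prior-weighted likelihoods are 1/4 · 1/4 = 1/16, 1/4 · 1/2 = 1/8, 1/4 · 5/8 = 5/32, 1/4 · 3/4 = 3/16; with total 17/32.
Hence P(r = 6 | data) = (3/16) / (17/32) = 6/17.

0.353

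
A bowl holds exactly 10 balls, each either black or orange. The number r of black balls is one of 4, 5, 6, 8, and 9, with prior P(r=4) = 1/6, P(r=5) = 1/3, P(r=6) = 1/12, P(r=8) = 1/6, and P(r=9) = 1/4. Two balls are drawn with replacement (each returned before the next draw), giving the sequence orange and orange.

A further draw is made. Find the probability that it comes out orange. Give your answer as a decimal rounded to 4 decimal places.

0.5101

Compute the likelihood of the observed sequence for each case: P(data | r = 4) = (6/10)(6/10) = 0.36; P(data | r = 5) = (5/10)(5/10) = 0.25; P(data | r = 6) = (4/10)(4/10) = 0.16; P(data | r = 8) = (2/10)(2/10) = 0.04; P(data | r = 9) = (1/10)(1/10) = 0.01.
The prior-weighted likelihoods are 1/6 · 0.36 = 0.06, 1/3 · 0.25 = 0.083333, 1/12 · 0.16 = 0.013333, 1/6 · 0.04 = 0.0066667, 1/4 · 0.01 = 0.0025; summing to 0.16583.
The posterior is then P(r = 4 | data) = 0.36181, P(r = 5 | data) = 0.50251, P(r = 6 | data) = 0.080402, P(r = 8 | data) = 0.040201, P(r = 9 | data) = 0.015075.
Averaging over the posterior, P(orange next | data) = (3/5)(0.36181) + (1/2)(0.50251) + (2/5)(0.080402) + (1/5)(0.040201) + (1/10)(0.015075) = 0.51005.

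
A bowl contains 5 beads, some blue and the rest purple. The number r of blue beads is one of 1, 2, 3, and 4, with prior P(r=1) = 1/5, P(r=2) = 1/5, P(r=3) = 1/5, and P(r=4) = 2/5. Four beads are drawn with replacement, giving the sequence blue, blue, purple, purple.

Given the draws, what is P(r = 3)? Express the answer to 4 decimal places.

Compute the likelihood of the observed sequence for each case: P(data | r = 1) = (1/5)(1/5)(4/5)(4/5) = 0.0256; P(data | r = 2) = (2/5)(2/5)(3/5)(3/5) = 0.0576; P(data | r = 3) = (3/5)(3/5)(2/5)(2/5) = 0.0576; P(data | r = 4) = (4/5)(4/5)(1/5)(1/5) = 0.0256.
Weighting by the prior gives 1/5 · 0.0256 = 0.00512, 1/5 · 0.0576 = 0.01152, 1/5 · 0.0576 = 0.01152, 2/5 · 0.0256 = 0.01024; these sum to 0.0384.
Hence P(r = 3 | data) = (0.01152) / (0.0384) = 0.3.

0.3000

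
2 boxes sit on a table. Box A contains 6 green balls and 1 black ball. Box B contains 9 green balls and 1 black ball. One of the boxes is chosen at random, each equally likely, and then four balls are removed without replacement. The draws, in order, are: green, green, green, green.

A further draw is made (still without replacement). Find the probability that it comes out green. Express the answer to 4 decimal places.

0.7639

The likelihood of the observed sequence under each hypothesis: P(data | box A) = (6/7)(5/6)(4/5)(3/4) = 3/7; P(data | box B) = (9/10)(8/9)(7/8)(6/7) = 3/5.
Multiplying each by its prior: 1/2 · 3/7 = 3/14, 1/2 · 3/5 = 3/10; with total 18/35.
The posterior is then P(box A | data) = 5/12, P(box B | data) = 7/12.
Averaging over the posterior, P(green next | data) = (2/3)(5/12) + (5/6)(7/12) = 55/72.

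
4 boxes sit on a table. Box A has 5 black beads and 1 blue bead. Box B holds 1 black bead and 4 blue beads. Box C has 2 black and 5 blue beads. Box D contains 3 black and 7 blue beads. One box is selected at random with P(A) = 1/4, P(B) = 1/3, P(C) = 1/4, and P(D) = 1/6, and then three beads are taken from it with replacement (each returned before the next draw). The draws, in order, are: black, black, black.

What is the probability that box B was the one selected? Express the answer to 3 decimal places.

Under each hypothesis, the probability of the observed sequence is: P(data | box A) = (5/6)(5/6)(5/6) = 0.5787; P(data | box B) = (1/5)(1/5)(1/5) = 0.008; P(data | box C) = (2/7)(2/7)(2/7) = 0.023324; P(data | box D) = (3/10)(3/10)(3/10) = 0.027.
The prior-weighted likelihoods are 1/4 · 0.5787 = 0.14468, 1/3 · 0.008 = 0.0026667, 1/4 · 0.023324 = 0.0058309, 1/6 · 0.027 = 0.0045; these sum to 0.15767.
By Bayes' rule, P(box B | data) = (0.0026667) / (0.15767) = 0.016913.

0.017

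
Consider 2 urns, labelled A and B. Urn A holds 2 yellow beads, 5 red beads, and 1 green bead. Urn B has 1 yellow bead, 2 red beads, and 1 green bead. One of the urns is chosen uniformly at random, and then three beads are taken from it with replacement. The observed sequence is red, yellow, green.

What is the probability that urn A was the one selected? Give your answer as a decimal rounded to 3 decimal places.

0.385

For each hypothesis, P(data | H) works out to: P(data | urn A) = (5/8)(2/8)(1/8) = 5/256; P(data | urn B) = (2/4)(1/4)(1/4) = 1/32.
Multiplying each by its prior: 1/2 · 5/256 = 5/512, 1/2 · 1/32 = 1/64; these sum to 13/512.
Therefore the posterior P(urn A | data) = (5/512) / (13/512) = 5/13.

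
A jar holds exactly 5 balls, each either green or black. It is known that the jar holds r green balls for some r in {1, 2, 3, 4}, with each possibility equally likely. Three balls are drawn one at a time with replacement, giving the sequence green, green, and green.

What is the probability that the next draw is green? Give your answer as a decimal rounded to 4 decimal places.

The likelihood of the observed sequence under each hypothesis: P(data | r = 1) = (1/5)(1/5)(1/5) = 1/125; P(data | r = 2) = (2/5)(2/5)(2/5) = 8/125; P(data | r = 3) = (3/5)(3/5)(3/5) = 27/125; P(data | r = 4) = (4/5)(4/5)(4/5) = 64/125.
Weighting by the prior gives 1/4 · 1/125 = 1/500, 1/4 · 8/125 = 2/125, 1/4 · 27/125 = 27/500, 1/4 · 64/125 = 16/125; summing to 1/5.
Normalising, the posterior is P(r = 1 | data) = 1/100, P(r = 2 | data) = 2/25, P(r = 3 | data) = 27/100, P(r = 4 | data) = 16/25.
So P(green next | data) = Σ P(green next | H) P(H | data) = (1/5)(1/100) + (2/5)(2/25) + (3/5)(27/100) + (4/5)(16/25) = 177/250.

0.7080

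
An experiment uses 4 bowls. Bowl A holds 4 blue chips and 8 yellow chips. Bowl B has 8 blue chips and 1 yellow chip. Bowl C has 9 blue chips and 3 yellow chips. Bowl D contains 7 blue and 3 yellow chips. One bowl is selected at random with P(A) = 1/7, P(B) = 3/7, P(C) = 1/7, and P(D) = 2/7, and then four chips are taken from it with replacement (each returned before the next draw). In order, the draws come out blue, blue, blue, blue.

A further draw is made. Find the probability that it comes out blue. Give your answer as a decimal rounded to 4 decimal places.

0.8361

Compute the likelihood of the observed sequence for each case: P(data | bowl A) = (4/12)(4/12)(4/12)(4/12) = 0.012346; P(data | bowl B) = (8/9)(8/9)(8/9)(8/9) = 0.6243; P(data | bowl C) = (9/12)(9/12)(9/12)(9/12) = 0.31641; P(data | bowl D) = (7/10)(7/10)(7/10)(7/10) = 0.2401.
The prior-weighted likelihoods are 1/7 · 0.012346 = 0.0017637, 3/7 · 0.6243 = 0.26756, 1/7 · 0.31641 = 0.045201, 2/7 · 0.2401 = 0.0686; summing to 0.38312.
Dividing through by the total gives posterior P(bowl A | data) = 0.0046034, P(bowl B | data) = 0.69836, P(bowl C | data) = 0.11798, P(bowl D | data) = 0.17906.
So P(blue next | data) = Σ P(blue next | H) P(H | data) = (1/3)(0.0046034) + (8/9)(0.69836) + (3/4)(0.11798) + (7/10)(0.17906) = 0.83612.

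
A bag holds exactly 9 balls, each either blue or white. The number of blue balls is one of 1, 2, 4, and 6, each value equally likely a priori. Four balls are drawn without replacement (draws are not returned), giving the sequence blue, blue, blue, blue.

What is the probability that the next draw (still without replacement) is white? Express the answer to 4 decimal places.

Compute the likelihood of the observed sequence for each case: P(data | r = 1) = (1/9)(0/8) = 0; P(data | r = 2) = (2/9)(1/8)(0/7) = 0; P(data | r = 4) = (4/9)(3/8)(2/7)(1/6) = 1/126; P(data | r = 6) = (6/9)(5/8)(4/7)(3/6) = 5/42.
The prior-weighted likelihoods are 1/4 · 0 = 0, 1/4 · 0 = 0, 1/4 · 1/126 = 1/504, 1/4 · 5/42 = 5/168; these sum to 2/63.
Dividing through by the total gives posterior P(r = 1 | data) = 0, P(r = 2 | data) = 0, P(r = 4 | data) = 1/16, P(r = 6 | data) = 15/16.
So P(white next | data) = Σ P(white next | H) P(H | data) = (1)(1/16) + (3/5)(15/16) = 5/8.

0.6250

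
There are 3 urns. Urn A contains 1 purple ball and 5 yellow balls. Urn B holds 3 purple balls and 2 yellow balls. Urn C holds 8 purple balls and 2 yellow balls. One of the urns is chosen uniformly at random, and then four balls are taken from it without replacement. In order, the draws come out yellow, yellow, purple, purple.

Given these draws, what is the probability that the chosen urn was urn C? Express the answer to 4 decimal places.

0.1818

For each hypothesis, P(data | H) works out to: P(data | urn A) = (5/6)(4/5)(1/4)(0/3) = 0; P(data | urn B) = (2/5)(1/4)(3/3)(2/2) = 1/10; P(data | urn C) = (2/10)(1/9)(8/8)(7/7) = 1/45.
The prior-weighted likelihoods are 1/3 · 0 = 0, 1/3 · 1/10 = 1/30, 1/3 · 1/45 = 1/135; these sum to 11/270.
Hence P(urn C | data) = (1/135) / (11/270) = 2/11.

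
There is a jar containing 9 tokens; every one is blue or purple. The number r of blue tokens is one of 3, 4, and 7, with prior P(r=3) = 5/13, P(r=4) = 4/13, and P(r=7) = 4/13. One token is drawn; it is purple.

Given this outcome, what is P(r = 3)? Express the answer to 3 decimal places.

0.517

The likelihood of this draw under each hypothesis: P(data | r = 3) = (6/9) = 2/3; P(data | r = 4) = (5/9) = 5/9; P(data | r = 7) = (2/9) = 2/9.
The prior-weighted likelihoods are 5/13 · 2/3 = 10/39, 4/13 · 5/9 = 20/117, 4/13 · 2/9 = 8/117; with total 58/117.
Hence P(r = 3 | data) = (10/39) / (58/117) = 15/29.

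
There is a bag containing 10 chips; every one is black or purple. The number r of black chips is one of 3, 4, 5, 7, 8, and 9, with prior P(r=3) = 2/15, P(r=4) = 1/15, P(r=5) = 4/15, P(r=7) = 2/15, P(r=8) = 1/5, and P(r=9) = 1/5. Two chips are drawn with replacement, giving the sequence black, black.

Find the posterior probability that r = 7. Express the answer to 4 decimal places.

The likelihood of the observed sequence under each hypothesis: P(data | r = 3) = (3/10)(3/10) = 0.09; P(data | r = 4) = (4/10)(4/10) = 0.16; P(data | r = 5) = (5/10)(5/10) = 0.25; P(data | r = 7) = (7/10)(7/10) = 0.49; P(data | r = 8) = (8/10)(8/10) = 0.64; P(data | r = 9) = (9/10)(9/10) = 0.81.
The prior-weighted likelihoods are 2/15 · 0.09 = 0.012, 1/15 · 0.16 = 0.010667, 4/15 · 0.25 = 0.066667, 2/15 · 0.49 = 0.065333, 1/5 · 0.64 = 0.128, 1/5 · 0.81 = 0.162; summing to 0.44467.
Hence P(r = 7 | data) = (0.065333) / (0.44467) = 0.14693.

0.1469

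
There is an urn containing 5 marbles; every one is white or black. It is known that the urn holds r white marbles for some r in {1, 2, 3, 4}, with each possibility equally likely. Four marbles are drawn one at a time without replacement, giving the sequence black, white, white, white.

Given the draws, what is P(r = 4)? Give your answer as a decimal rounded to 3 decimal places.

The likelihood of the observed sequence under each hypothesis: P(data | r = 1) = (4/5)(1/4)(0/3) = 0; P(data | r = 2) = (3/5)(2/4)(1/3)(0/2) = 0; P(data | r = 3) = (2/5)(3/4)(2/3)(1/2) = 1/10; P(data | r = 4) = (1/5)(4/4)(3/3)(2/2) = 1/5.
Multiplying each by its prior: 1/4 · 0 = 0, 1/4 · 0 = 0, 1/4 · 1/10 = 1/40, 1/4 · 1/5 = 1/20; these sum to 3/40.
Hence P(r = 4 | data) = (1/20) / (3/40) = 2/3.

0.667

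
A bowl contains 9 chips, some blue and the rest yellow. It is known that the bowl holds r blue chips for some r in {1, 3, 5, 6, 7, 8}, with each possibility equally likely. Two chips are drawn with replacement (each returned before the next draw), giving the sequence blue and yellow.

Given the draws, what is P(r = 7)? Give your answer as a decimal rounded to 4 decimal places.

Compute the likelihood of the observed sequence for each case: P(data | r = 1) = (1/9)(8/9) = 8/81; P(data | r = 3) = (3/9)(6/9) = 2/9; P(data | r = 5) = (5/9)(4/9) = 20/81; P(data | r = 6) = (6/9)(3/9) = 2/9; P(data | r = 7) = (7/9)(2/9) = 14/81; P(data | r = 8) = (8/9)(1/9) = 8/81.
Multiplying each by its prior: 1/6 · 8/81 = 4/243, 1/6 · 2/9 = 1/27, 1/6 · 20/81 = 10/243, 1/6 · 2/9 = 1/27, 1/6 · 14/81 = 7/243, 1/6 · 8/81 = 4/243; with total 43/243.
So P(r = 7 | data) = (7/243) / (43/243) = 7/43.

0.1628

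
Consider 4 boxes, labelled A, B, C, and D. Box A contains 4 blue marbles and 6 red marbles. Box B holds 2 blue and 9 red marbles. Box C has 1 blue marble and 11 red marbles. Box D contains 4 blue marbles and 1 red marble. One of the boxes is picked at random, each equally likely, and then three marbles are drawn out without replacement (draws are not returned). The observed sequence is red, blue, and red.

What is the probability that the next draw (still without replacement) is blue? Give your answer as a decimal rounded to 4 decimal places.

0.2266

The likelihood of the observed sequence under each hypothesis: P(data | box A) = (6/10)(4/9)(5/8) = 1/6; P(data | box B) = (9/11)(2/10)(8/9) = 8/55; P(data | box C) = (11/12)(1/11)(10/10) = 1/12; P(data | box D) = (1/5)(4/4)(0/3) = 0.
The prior-weighted likelihoods are 1/4 · 1/6 = 1/24, 1/4 · 8/55 = 2/55, 1/4 · 1/12 = 1/48, 1/4 · 0 = 0; summing to 87/880.
Dividing through by the total gives posterior P(box A | data) = 110/261, P(box B | data) = 32/87, P(box C | data) = 55/261, P(box D | data) = 0.
Averaging over the posterior, P(blue next | data) = (3/7)(110/261) + (1/8)(32/87) + (0)(55/261) = 46/203.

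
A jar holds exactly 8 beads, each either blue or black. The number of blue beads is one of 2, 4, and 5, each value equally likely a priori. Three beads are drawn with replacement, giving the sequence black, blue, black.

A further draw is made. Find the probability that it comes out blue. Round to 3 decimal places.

Compute the likelihood of the observed sequence for each case: P(data | r = 2) = (6/8)(2/8)(6/8) = 0.14062; P(data | r = 4) = (4/8)(4/8)(4/8) = 0.125; P(data | r = 5) = (3/8)(5/8)(3/8) = 0.087891.
Weighting by the prior gives 1/3 · 0.14062 = 0.046875, 1/3 · 0.125 = 0.041667, 1/3 · 0.087891 = 0.029297; with total 0.11784.
Dividing through by the total gives posterior P(r = 2 | data) = 0.39779, P(r = 4 | data) = 0.35359, P(r = 5 | data) = 0.24862.
The predictive probability is P(blue next | data) = (1/4)(0.39779) + (1/2)(0.35359) + (5/8)(0.24862) = 0.43163.

0.432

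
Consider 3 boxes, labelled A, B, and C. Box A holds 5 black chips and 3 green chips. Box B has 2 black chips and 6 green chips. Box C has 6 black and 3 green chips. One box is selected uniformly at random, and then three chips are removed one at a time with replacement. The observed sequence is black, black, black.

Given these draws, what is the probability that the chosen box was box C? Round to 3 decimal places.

For each hypothesis, P(data | H) works out to: P(data | box A) = (5/8)(5/8)(5/8) = 0.24414; P(data | box B) = (2/8)(2/8)(2/8) = 0.015625; P(data | box C) = (6/9)(6/9)(6/9) = 0.2963.
Multiplying each by its prior: 1/3 · 0.24414 = 0.08138, 1/3 · 0.015625 = 0.0052083, 1/3 · 0.2963 = 0.098765; with total 0.18535.
By Bayes' rule, P(box C | data) = (0.098765) / (0.18535) = 0.53285.

0.533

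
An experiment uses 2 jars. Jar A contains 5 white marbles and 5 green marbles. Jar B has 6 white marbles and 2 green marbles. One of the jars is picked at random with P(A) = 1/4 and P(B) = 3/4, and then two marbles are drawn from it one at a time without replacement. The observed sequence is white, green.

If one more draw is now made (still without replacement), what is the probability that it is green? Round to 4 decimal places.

0.2672

The likelihood of the observed sequence under each hypothesis: P(data | jar A) = (5/10)(5/9) = 5/18; P(data | jar B) = (6/8)(2/7) = 3/14.
The prior-weighted likelihoods are 1/4 · 5/18 = 5/72, 3/4 · 3/14 = 9/56; these sum to 29/126.
Dividing through by the total gives posterior P(jar A | data) = 35/116, P(jar B | data) = 81/116.
So P(green next | data) = Σ P(green next | H) P(H | data) = (1/2)(35/116) + (1/6)(81/116) = 31/116.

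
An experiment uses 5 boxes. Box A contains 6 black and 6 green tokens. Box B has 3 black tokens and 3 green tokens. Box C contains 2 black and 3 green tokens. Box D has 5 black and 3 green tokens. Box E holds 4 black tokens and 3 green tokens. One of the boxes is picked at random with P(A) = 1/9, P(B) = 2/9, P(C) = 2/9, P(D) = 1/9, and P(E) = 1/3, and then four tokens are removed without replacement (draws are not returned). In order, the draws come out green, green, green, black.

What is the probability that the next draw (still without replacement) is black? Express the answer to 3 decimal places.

0.951

Compute the likelihood of the observed sequence for each case: P(data | box A) = (6/12)(5/11)(4/10)(6/9) = 0.060606; P(data | box B) = (3/6)(2/5)(1/4)(3/3) = 0.05; P(data | box C) = (3/5)(2/4)(1/3)(2/2) = 0.1; P(data | box D) = (3/8)(2/7)(1/6)(5/5) = 0.017857; P(data | box E) = (3/7)(2/6)(1/5)(4/4) = 0.028571.
Multiplying each by its prior: 1/9 · 0.060606 = 0.006734, 2/9 · 0.05 = 0.011111, 2/9 · 0.1 = 0.022222, 1/9 · 0.017857 = 0.0019841, 1/3 · 0.028571 = 0.0095238; these sum to 0.051575.
Dividing through by the total gives posterior P(box A | data) = 0.13057, P(box B | data) = 0.21543, P(box C | data) = 0.43087, P(box D | data) = 0.038471, P(box E | data) = 0.18466.
The predictive probability is P(black next | data) = (5/8)(0.13057) + (1)(0.21543) + (1)(0.43087) + (1)(0.038471) + (1)(0.18466) = 0.95104.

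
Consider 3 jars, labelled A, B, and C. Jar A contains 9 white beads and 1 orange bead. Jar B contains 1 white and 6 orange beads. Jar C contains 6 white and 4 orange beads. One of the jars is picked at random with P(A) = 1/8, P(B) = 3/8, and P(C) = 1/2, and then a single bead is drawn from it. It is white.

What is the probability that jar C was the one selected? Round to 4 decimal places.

Compute the likelihood of this draw for each case: P(data | jar A) = (9/10) = 9/10; P(data | jar B) = (1/7) = 1/7; P(data | jar C) = (6/10) = 3/5.
The prior-weighted likelihoods are 1/8 · 9/10 = 9/80, 3/8 · 1/7 = 3/56, 1/2 · 3/5 = 3/10; these sum to 261/560.
So P(jar C | data) = (3/10) / (261/560) = 56/87.

0.6437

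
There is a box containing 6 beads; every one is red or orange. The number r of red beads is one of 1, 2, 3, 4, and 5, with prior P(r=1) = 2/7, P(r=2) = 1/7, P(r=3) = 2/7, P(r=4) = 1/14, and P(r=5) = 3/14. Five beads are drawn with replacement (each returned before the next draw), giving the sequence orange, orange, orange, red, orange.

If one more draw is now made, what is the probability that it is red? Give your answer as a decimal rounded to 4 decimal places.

0.2840

For each hypothesis, P(data | H) works out to: P(data | r = 1) = (5/6)(5/6)(5/6)(1/6)(5/6) = 0.080376; P(data | r = 2) = (4/6)(4/6)(4/6)(2/6)(4/6) = 0.065844; P(data | r = 3) = (3/6)(3/6)(3/6)(3/6)(3/6) = 0.03125; P(data | r = 4) = (2/6)(2/6)(2/6)(4/6)(2/6) = 0.0082305; P(data | r = 5) = (1/6)(1/6)(1/6)(5/6)(1/6) = 0.000643.
Multiplying each by its prior: 2/7 · 0.080376 = 0.022964, 1/7 · 0.065844 = 0.0094062, 2/7 · 0.03125 = 0.0089286, 1/14 · 0.0082305 = 0.00058789, 3/14 · 0.000643 = 0.00013779; with total 0.042025.
Dividing through by the total gives posterior P(r = 1 | data) = 0.54645, P(r = 2 | data) = 0.22383, P(r = 3 | data) = 0.21246, P(r = 4 | data) = 0.013989, P(r = 5 | data) = 0.0032787.
The predictive probability is P(red next | data) = (1/6)(0.54645) + (1/3)(0.22383) + (1/2)(0.21246) + (2/3)(0.013989) + (5/6)(0.0032787) = 0.28397.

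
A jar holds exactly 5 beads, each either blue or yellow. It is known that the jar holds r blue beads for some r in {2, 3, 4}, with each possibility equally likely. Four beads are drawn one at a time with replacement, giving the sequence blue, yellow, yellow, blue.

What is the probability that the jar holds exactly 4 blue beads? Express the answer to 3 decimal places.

0.182

For each hypothesis, P(data | H) works out to: P(data | r = 2) = (2/5)(3/5)(3/5)(2/5) = 0.0576; P(data | r = 3) = (3/5)(2/5)(2/5)(3/5) = 0.0576; P(data | r = 4) = (4/5)(1/5)(1/5)(4/5) = 0.0256.
The prior-weighted likelihoods are 1/3 · 0.0576 = 0.0192, 1/3 · 0.0576 = 0.0192, 1/3 · 0.0256 = 0.0085333; with total 0.046933.
Therefore the posterior P(r = 4 | data) = (0.0085333) / (0.046933) = 0.18182.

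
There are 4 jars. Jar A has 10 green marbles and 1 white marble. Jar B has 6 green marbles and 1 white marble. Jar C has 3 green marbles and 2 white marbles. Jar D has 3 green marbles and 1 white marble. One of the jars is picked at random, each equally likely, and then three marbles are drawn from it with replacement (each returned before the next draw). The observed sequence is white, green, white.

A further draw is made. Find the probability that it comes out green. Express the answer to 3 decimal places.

0.683

The likelihood of the observed sequence under each hypothesis: P(data | jar A) = (1/11)(10/11)(1/11) = 0.0075131; P(data | jar B) = (1/7)(6/7)(1/7) = 0.017493; P(data | jar C) = (2/5)(3/5)(2/5) = 0.096; P(data | jar D) = (1/4)(3/4)(1/4) = 0.046875.
The prior-weighted likelihoods are 1/4 · 0.0075131 = 0.0018783, 1/4 · 0.017493 = 0.0043732, 1/4 · 0.096 = 0.024, 1/4 · 0.046875 = 0.011719; these sum to 0.04197.
Dividing through by the total gives posterior P(jar A | data) = 0.044753, P(jar B | data) = 0.1042, P(jar C | data) = 0.57183, P(jar D | data) = 0.27922.
Averaging over the posterior, P(green next | data) = (10/11)(0.044753) + (6/7)(0.1042) + (3/5)(0.57183) + (3/4)(0.27922) = 0.68251.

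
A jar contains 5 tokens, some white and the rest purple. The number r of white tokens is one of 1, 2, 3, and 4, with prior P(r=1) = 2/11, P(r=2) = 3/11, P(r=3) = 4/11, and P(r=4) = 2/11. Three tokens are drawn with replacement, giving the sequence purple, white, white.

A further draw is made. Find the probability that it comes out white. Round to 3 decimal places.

0.573

The likelihood of the observed sequence under each hypothesis: P(data | r = 1) = (4/5)(1/5)(1/5) = 0.032; P(data | r = 2) = (3/5)(2/5)(2/5) = 0.096; P(data | r = 3) = (2/5)(3/5)(3/5) = 0.144; P(data | r = 4) = (1/5)(4/5)(4/5) = 0.128.
Multiplying each by its prior: 2/11 · 0.032 = 0.0058182, 3/11 · 0.096 = 0.026182, 4/11 · 0.144 = 0.052364, 2/11 · 0.128 = 0.023273; with total 0.10764.
The posterior is then P(r = 1 | data) = 0.054054, P(r = 2 | data) = 0.24324, P(r = 3 | data) = 0.48649, P(r = 4 | data) = 0.21622.
Averaging over the posterior, P(white next | data) = (1/5)(0.054054) + (2/5)(0.24324) + (3/5)(0.48649) + (4/5)(0.21622) = 0.57297.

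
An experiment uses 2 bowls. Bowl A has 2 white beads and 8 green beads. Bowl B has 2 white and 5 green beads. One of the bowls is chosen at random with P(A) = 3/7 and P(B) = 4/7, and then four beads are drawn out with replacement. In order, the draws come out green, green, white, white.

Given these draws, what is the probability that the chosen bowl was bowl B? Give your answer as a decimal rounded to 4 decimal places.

0.6845

Compute the likelihood of the observed sequence for each case: P(data | bowl A) = (8/10)(8/10)(2/10)(2/10) = 0.0256; P(data | bowl B) = (5/7)(5/7)(2/7)(2/7) = 0.041649.
The prior-weighted likelihoods are 3/7 · 0.0256 = 0.010971, 4/7 · 0.041649 = 0.0238; these sum to 0.034771.
So P(bowl B | data) = (0.0238) / (0.034771) = 0.68447.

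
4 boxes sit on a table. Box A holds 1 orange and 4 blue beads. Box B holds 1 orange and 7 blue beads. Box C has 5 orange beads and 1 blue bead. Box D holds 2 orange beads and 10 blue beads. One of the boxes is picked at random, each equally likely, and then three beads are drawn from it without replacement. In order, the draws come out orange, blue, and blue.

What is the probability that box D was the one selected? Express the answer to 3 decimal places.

0.296

The likelihood of the observed sequence under each hypothesis: P(data | box A) = (1/5)(4/4)(3/3) = 0.2; P(data | box B) = (1/8)(7/7)(6/6) = 0.125; P(data | box C) = (5/6)(1/5)(0/4) = 0; P(data | box D) = (2/12)(10/11)(9/10) = 0.13636.
Weighting by the prior gives 1/4 · 0.2 = 0.05, 1/4 · 0.125 = 0.03125, 1/4 · 0 = 0, 1/4 · 0.13636 = 0.034091; with total 0.11534.
By Bayes' rule, P(box D | data) = (0.034091) / (0.11534) = 0.29557.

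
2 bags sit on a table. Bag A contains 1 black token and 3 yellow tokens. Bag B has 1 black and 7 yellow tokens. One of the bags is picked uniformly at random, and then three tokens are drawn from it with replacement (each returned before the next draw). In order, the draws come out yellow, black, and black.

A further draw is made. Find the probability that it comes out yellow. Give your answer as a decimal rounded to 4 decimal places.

0.7782

Under each hypothesis, the probability of the observed sequence is: P(data | bag A) = (3/4)(1/4)(1/4) = 0.046875; P(data | bag B) = (7/8)(1/8)(1/8) = 0.013672.
The prior-weighted likelihoods are 1/2 · 0.046875 = 0.023438, 1/2 · 0.013672 = 0.0068359; these sum to 0.030273.
The posterior is then P(bag A | data) = 0.77419, P(bag B | data) = 0.22581.
The predictive probability is P(yellow next | data) = (3/4)(0.77419) + (7/8)(0.22581) = 0.77823.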